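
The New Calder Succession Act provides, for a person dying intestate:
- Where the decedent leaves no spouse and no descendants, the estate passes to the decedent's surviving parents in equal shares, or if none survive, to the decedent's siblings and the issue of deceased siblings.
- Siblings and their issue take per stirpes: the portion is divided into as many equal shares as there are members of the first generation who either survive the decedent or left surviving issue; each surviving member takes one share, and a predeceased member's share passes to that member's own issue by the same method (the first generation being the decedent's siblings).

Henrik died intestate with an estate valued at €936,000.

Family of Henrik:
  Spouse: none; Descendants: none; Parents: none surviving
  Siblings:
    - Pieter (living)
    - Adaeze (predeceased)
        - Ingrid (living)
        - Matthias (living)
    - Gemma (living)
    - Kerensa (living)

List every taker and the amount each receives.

Pieter: €234,000; Ingrid: €117,000; Matthias: €117,000; Gemma: €234,000; Kerensa: €234,000

The entire €936,000 passes to the siblings and their issue.
That amount (€936,000) is divided into 4 shares of €234,000: Pieter, Gemma, and Kerensa each take €234,000; Adaeze's €234,000 share passes to Adaeze's issue.
Adaeze's share (€234,000) is divided into 2 shares of €117,000: Ingrid and Matthias each take €117,000.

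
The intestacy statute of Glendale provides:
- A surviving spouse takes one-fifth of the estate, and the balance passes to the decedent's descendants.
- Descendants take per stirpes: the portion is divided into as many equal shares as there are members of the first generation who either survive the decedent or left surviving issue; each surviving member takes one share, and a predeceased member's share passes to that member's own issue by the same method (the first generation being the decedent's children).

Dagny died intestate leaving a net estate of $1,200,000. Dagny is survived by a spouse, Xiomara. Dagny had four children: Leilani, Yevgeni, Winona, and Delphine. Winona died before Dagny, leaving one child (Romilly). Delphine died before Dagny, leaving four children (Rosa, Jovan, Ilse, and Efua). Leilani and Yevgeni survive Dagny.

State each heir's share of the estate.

Xiomara takes one-fifth of $1,200,000 = $240,000. The remaining $960,000 passes to the descendants.
The descendants' portion ($960,000) is divided into 4 shares of $240,000: Leilani and Yevgeni each take $240,000; Winona's $240,000 share passes to Winona's issue; Delphine's $240,000 share passes to Delphine's issue.
Winona's share ($240,000) passes entirely to Romilly.
Delphine's share ($240,000) is divided into 4 shares of $60,000: Rosa, Jovan, Ilse, and Efua each take $60,000.

Xiomara: $240,000; Leilani: $240,000; Yevgeni: $240,000; Romilly: $240,000; Rosa: $60,000; Jovan: $60,000; Ilse: $60,000; Efua: $60,000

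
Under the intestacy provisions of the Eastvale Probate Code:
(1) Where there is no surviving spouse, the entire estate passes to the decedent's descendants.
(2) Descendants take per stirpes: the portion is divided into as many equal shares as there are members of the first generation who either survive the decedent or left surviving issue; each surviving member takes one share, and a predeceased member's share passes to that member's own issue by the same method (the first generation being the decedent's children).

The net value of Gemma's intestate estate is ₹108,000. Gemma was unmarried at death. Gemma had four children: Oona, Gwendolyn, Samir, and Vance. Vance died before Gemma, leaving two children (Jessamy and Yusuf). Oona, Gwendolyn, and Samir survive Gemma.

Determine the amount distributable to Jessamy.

The entire ₹108,000 passes to the descendants.
That amount (₹108,000) is divided into 4 shares of ₹27,000: Oona, Gwendolyn, and Samir each take ₹27,000; Vance's ₹27,000 share passes to Vance's issue.
Vance's share (₹27,000) is divided into 2 shares of ₹13,500: Jessamy and Yusuf each take ₹13,500.

Jessamy receives ₹13,500.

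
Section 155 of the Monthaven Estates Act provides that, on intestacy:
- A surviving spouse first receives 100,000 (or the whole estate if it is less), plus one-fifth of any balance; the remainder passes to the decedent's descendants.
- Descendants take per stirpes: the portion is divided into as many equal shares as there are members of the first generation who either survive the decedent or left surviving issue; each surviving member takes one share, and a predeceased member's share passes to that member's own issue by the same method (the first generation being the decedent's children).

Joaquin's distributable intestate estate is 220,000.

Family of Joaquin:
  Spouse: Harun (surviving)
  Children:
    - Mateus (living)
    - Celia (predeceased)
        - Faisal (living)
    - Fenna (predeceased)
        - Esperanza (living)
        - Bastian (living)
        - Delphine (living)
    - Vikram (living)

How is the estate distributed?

Harun: 124,000; Mateus: 24,000; Faisal: 24,000; Esperanza: 8,000; Bastian: 8,000; Delphine: 8,000; Vikram: 24,000

Harun first takes 100,000, leaving a balance of 120,000. Harun then takes one-fifth of the balance (24,000), for a total of 124,000. The remaining 96,000 passes to the descendants.
The descendants' portion (96,000) is divided into 4 shares of 24,000: Mateus and Vikram each take 24,000; Celia's 24,000 share passes to Celia's issue; Fenna's 24,000 share passes to Fenna's issue.
Celia's share (24,000) passes entirely to Faisal.
Fenna's share (24,000) is divided into 3 shares of 8,000: Esperanza, Bastian, and Delphine each take 8,000.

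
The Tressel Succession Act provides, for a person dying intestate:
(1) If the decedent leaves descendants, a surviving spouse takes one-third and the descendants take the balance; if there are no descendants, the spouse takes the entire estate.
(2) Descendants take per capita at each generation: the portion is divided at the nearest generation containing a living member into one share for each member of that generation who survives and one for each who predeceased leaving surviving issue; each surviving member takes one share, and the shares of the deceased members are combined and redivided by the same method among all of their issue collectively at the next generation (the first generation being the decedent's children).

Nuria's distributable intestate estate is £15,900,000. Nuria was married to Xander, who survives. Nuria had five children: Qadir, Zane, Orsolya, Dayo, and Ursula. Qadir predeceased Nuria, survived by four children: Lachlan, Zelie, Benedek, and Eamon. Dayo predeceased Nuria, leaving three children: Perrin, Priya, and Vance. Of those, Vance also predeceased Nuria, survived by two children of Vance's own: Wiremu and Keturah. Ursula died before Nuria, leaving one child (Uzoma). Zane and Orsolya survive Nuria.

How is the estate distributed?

Xander takes one-third of £15,900,000 = £5,300,000. The remaining £10,600,000 passes to the descendants.
The descendants' portion (£10,600,000) is divided at the children's generation into 5 shares of £2,120,000. Zane and Orsolya each take £2,120,000. The 3 shares of the deceased (Qadir, Dayo, and Ursula) are combined into a pool of £6,360,000.
That pool (£6,360,000) is divided at the grandchildren's generation into 8 shares of £795,000. Lachlan, Zelie, Benedek, Eamon, Perrin, Priya, and Uzoma each take £795,000. The remaining share for the deceased Vance (£795,000) is carried to the next generation.
That pool (£795,000) is divided at the great-grandchildren's generation equally among Wiremu and Keturah: £397,500 each.

Xander: £5,300,000; Lachlan: £795,000; Zelie: £795,000; Benedek: £795,000; Eamon: £795,000; Zane: £2,120,000; Orsolya: £2,120,000; Perrin: £795,000; Priya: £795,000; Wiremu: £397,500; Keturah: £397,500; Uzoma: £795,000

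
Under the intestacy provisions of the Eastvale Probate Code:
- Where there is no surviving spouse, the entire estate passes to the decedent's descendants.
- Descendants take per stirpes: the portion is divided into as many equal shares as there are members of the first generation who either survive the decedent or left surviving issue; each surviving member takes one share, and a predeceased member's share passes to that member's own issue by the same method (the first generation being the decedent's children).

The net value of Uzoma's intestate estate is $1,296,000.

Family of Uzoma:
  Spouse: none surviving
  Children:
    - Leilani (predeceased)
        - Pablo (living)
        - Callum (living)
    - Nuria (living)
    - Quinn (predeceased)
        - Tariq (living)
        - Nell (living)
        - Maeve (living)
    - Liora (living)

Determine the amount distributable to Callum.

Callum receives $162,000.

The entire $1,296,000 passes to the descendants.
That amount ($1,296,000) is divided into 4 shares of $324,000: Nuria and Liora each take $324,000; Leilani's $324,000 share passes to Leilani's issue; Quinn's $324,000 share passes to Quinn's issue.
Leilani's share ($324,000) is divided into 2 shares of $162,000: Pablo and Callum each take $162,000.
Quinn's share ($324,000) is divided into 3 shares of $108,000: Tariq, Nell, and Maeve each take $108,000.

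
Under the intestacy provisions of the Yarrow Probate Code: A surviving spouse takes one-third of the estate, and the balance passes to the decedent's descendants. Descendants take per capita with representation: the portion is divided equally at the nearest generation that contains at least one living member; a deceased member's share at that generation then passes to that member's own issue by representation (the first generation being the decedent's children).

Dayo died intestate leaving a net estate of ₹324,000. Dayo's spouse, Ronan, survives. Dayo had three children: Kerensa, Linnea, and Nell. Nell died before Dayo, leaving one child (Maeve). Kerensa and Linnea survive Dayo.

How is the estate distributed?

Ronan takes one-third of ₹324,000 = ₹108,000. The remaining ₹216,000 passes to the descendants.
The descendants' portion (₹216,000) is divided into 3 shares of ₹72,000: Kerensa and Linnea each take ₹72,000; Nell's ₹72,000 share passes to Nell's issue.
Nell's share (₹72,000) passes entirely to Maeve.

Ronan: ₹108,000; Kerensa: ₹72,000; Linnea: ₹72,000; Maeve: ₹72,000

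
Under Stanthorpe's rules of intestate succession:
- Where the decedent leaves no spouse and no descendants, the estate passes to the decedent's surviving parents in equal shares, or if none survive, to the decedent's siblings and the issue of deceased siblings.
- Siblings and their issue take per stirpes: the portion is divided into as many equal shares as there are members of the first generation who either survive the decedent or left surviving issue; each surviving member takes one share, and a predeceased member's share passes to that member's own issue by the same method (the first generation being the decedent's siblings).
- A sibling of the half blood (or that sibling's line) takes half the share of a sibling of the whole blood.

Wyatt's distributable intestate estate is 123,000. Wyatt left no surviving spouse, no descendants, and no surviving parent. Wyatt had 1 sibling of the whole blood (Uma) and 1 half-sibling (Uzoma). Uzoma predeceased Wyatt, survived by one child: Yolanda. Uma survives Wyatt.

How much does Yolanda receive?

The entire 123,000 passes to the siblings and their issue.
Counting each half-blood sibling's line as half a unit, there are 3/2 units in 123,000, so one unit is 82,000. Whole-blood lines (Uma) take 82,000 each; half-blood lines (Uzoma) take 41,000 each.
Uzoma's share (41,000) passes entirely to Yolanda.

Yolanda receives 41,000.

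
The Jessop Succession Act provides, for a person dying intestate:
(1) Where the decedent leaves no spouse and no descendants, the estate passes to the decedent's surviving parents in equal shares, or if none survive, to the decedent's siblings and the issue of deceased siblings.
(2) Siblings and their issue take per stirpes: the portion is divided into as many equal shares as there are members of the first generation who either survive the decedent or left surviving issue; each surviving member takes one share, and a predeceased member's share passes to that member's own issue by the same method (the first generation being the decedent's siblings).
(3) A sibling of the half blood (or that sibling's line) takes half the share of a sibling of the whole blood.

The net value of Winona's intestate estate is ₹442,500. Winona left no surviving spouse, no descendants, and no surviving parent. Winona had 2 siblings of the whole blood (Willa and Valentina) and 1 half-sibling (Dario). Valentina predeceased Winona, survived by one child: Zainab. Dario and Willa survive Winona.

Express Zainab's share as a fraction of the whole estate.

The entire ₹442,500 passes to the siblings and their issue.
Counting each half-blood sibling's line as half a unit, there are 5/2 units in ₹442,500, so one unit is ₹177,000. Whole-blood lines (Willa and Valentina) take ₹177,000 each; half-blood lines (Dario) take ₹88,500 each.
Valentina's share (₹177,000) passes entirely to Zainab.

Zainab receives 2/5 of the estate.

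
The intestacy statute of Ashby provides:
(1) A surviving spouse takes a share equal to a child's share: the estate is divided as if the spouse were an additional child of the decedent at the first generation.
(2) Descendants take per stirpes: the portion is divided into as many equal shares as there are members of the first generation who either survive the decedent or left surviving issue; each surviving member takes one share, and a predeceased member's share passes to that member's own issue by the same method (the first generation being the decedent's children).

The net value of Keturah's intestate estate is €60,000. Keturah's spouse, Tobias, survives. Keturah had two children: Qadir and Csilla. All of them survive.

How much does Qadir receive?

Qadir receives €20,000.

The spouse counts as an additional share at the children's level, so there are 3 primary shares of €20,000. Tobias takes one such share (€20,000).
The children's combined portion (€40,000) is divided into 2 shares of €20,000: Qadir and Csilla each take €20,000.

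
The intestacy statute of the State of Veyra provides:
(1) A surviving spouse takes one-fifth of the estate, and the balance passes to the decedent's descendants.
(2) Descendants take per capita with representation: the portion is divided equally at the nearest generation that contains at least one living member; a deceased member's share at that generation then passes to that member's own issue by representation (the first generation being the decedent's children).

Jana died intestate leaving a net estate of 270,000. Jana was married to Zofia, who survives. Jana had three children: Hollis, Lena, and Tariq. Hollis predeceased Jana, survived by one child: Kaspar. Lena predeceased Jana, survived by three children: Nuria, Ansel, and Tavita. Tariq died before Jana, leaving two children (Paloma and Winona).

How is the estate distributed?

Zofia takes one-fifth of 270,000 = 54,000. The remaining 216,000 passes to the descendants.
No child survives, so the initial division is made at the grandchildren's generation.
The descendants' portion (216,000) is divided into 6 shares of 36,000: Kaspar, Nuria, Ansel, Tavita, Paloma, and Winona each take 36,000.

Zofia: 54,000; Kaspar: 36,000; Nuria: 36,000; Ansel: 36,000; Tavita: 36,000; Paloma: 36,000; Winona: 36,000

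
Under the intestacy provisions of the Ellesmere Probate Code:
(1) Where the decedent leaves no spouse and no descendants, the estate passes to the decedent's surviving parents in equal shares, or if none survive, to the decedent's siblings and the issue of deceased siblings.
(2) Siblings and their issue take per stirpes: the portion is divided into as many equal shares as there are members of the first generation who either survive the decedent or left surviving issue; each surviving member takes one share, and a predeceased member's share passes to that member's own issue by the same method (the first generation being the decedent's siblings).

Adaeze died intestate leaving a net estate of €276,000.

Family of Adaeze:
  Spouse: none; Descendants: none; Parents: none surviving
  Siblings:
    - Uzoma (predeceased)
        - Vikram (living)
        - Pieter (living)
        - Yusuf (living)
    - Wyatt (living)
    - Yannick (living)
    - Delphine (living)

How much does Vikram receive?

Vikram receives €23,000.

The entire €276,000 passes to the siblings and their issue.
That amount (€276,000) is divided into 4 shares of €69,000: Wyatt, Yannick, and Delphine each take €69,000; Uzoma's €69,000 share passes to Uzoma's issue.
Uzoma's share (€69,000) is divided into 3 shares of €23,000: Vikram, Pieter, and Yusuf each take €23,000.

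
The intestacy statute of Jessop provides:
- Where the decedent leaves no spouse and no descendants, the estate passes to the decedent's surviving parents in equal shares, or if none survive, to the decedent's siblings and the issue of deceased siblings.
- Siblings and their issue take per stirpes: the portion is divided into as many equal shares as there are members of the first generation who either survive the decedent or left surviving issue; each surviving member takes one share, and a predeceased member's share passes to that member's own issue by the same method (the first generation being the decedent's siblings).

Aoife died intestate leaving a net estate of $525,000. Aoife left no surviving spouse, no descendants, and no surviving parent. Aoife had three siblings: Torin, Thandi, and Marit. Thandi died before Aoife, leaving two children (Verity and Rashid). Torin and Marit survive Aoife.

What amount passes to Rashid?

Rashid receives $87,500.

The entire $525,000 passes to the siblings and their issue.
That amount ($525,000) is divided into 3 shares of $175,000: Torin and Marit each take $175,000; Thandi's $175,000 share passes to Thandi's issue.
Thandi's share ($175,000) is divided into 2 shares of $87,500: Verity and Rashid each take $87,500.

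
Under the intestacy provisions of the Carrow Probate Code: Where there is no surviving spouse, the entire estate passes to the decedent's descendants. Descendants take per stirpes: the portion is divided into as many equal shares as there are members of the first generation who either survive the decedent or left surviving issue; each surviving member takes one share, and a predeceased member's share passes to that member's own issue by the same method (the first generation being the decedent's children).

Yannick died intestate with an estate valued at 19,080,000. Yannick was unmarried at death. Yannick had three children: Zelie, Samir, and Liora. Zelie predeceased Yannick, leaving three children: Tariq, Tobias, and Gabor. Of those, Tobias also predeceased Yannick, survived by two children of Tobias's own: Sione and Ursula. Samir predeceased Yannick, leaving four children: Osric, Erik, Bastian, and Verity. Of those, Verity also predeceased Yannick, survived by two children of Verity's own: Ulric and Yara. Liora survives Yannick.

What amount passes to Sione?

Sione receives 1,060,000.

The entire 19,080,000 passes to the descendants.
That amount (19,080,000) is divided into 3 shares of 6,360,000: Liora takes 6,360,000; Zelie's 6,360,000 share passes to Zelie's issue; Samir's 6,360,000 share passes to Samir's issue.
Zelie's share (6,360,000) is divided into 3 shares of 2,120,000: Tariq and Gabor each take 2,120,000; Tobias's 2,120,000 share passes to Tobias's issue.
Tobias's share (2,120,000) is divided into 2 shares of 1,060,000: Sione and Ursula each take 1,060,000.
Samir's share (6,360,000) is divided into 4 shares of 1,590,000: Osric, Erik, and Bastian each take 1,590,000; Verity's 1,590,000 share passes to Verity's issue.
Verity's share (1,590,000) is divided into 2 shares of 795,000: Ulric and Yara each take 795,000.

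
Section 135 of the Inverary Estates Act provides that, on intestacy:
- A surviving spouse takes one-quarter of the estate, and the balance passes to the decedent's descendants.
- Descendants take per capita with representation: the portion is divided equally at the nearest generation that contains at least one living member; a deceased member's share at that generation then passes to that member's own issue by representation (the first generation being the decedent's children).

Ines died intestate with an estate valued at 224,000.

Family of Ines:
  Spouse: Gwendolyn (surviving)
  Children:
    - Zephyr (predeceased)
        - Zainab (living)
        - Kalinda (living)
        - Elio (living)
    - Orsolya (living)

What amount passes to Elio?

Gwendolyn takes one-quarter of 224,000 = 56,000. The remaining 168,000 passes to the descendants.
The descendants' portion (168,000) is divided into 2 shares of 84,000: Orsolya takes 84,000; Zephyr's 84,000 share passes to Zephyr's issue.
Zephyr's share (84,000) is divided into 3 shares of 28,000: Zainab, Kalinda, and Elio each take 28,000.

Elio receives 28,000.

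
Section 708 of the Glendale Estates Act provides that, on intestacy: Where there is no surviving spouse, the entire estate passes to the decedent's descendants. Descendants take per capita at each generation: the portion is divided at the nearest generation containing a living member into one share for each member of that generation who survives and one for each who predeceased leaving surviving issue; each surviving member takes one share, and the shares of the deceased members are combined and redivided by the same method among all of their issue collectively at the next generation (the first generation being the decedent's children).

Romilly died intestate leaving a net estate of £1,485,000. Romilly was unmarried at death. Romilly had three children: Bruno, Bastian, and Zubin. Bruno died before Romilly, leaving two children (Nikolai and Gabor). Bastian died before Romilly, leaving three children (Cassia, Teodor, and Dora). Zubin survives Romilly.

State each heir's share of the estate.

Nikolai: £198,000; Gabor: £198,000; Cassia: £198,000; Teodor: £198,000; Dora: £198,000; Zubin: £495,000

The entire £1,485,000 passes to the descendants.
That amount (£1,485,000) is divided at the children's generation into 3 shares of £495,000. Zubin takes £495,000. The 2 shares of the deceased (Bruno and Bastian) are combined into a pool of £990,000.
That pool (£990,000) is divided at the grandchildren's generation equally among Nikolai, Gabor, Cassia, Teodor, and Dora: £198,000 each.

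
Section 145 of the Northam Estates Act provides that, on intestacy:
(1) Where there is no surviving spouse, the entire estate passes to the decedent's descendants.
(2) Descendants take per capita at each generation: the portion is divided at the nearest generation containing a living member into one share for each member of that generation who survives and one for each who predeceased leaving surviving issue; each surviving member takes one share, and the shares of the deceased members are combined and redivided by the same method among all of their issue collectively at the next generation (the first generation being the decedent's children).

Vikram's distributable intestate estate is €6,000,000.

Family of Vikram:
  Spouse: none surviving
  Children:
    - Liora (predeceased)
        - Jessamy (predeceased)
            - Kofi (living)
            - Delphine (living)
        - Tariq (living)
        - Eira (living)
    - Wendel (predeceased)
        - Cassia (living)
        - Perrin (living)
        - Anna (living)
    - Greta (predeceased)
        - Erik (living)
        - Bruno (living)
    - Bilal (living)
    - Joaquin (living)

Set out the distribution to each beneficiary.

The entire €6,000,000 passes to the descendants.
That amount (€6,000,000) is divided at the children's generation into 5 shares of €1,200,000. Bilal and Joaquin each take €1,200,000. The 3 shares of the deceased (Liora, Wendel, and Greta) are combined into a pool of €3,600,000.
That pool (€3,600,000) is divided at the grandchildren's generation into 8 shares of €450,000. Tariq, Eira, Cassia, Perrin, Anna, Erik, and Bruno each take €450,000. The remaining share for the deceased Jessamy (€450,000) is carried to the next generation.
That pool (€450,000) is divided at the great-grandchildren's generation equally among Kofi and Delphine: €225,000 each.

Kofi: €225,000; Delphine: €225,000; Tariq: €450,000; Eira: €450,000; Cassia: €450,000; Perrin: €450,000; Anna: €450,000; Erik: €450,000; Bruno: €450,000; Bilal: €1,200,000; Joaquin: €1,200,000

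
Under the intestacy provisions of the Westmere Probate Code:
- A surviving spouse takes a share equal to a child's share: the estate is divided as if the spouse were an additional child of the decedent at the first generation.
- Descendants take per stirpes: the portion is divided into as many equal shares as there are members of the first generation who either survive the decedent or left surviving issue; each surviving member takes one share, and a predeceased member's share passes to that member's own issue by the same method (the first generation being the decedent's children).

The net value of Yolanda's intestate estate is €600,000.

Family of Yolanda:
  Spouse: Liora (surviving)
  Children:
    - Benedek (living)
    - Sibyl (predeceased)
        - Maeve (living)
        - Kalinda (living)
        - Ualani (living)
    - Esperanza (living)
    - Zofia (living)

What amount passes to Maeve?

Maeve receives €40,000.

The spouse counts as an additional share at the children's level, so there are 5 primary shares of €120,000. Liora takes one such share (€120,000).
The children's combined portion (€480,000) is divided into 4 shares of €120,000: Benedek, Esperanza, and Zofia each take €120,000; Sibyl's €120,000 share passes to Sibyl's issue.
Sibyl's share (€120,000) is divided into 3 shares of €40,000: Maeve, Kalinda, and Ualani each take €40,000.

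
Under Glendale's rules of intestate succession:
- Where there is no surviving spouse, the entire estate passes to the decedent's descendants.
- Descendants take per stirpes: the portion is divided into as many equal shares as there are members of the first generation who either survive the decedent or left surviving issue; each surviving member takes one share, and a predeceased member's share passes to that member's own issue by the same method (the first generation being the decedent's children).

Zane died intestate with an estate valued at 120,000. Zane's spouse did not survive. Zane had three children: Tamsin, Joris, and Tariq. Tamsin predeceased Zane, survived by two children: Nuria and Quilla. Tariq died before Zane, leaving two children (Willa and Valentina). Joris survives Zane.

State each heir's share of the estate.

The entire 120,000 passes to the descendants.
That amount (120,000) is divided into 3 shares of 40,000: Joris takes 40,000; Tamsin's 40,000 share passes to Tamsin's issue; Tariq's 40,000 share passes to Tariq's issue.
Tamsin's share (40,000) is divided into 2 shares of 20,000: Nuria and Quilla each take 20,000.
Tariq's share (40,000) is divided into 2 shares of 20,000: Willa and Valentina each take 20,000.

Nuria: 20,000; Quilla: 20,000; Joris: 40,000; Willa: 20,000; Valentina: 20,000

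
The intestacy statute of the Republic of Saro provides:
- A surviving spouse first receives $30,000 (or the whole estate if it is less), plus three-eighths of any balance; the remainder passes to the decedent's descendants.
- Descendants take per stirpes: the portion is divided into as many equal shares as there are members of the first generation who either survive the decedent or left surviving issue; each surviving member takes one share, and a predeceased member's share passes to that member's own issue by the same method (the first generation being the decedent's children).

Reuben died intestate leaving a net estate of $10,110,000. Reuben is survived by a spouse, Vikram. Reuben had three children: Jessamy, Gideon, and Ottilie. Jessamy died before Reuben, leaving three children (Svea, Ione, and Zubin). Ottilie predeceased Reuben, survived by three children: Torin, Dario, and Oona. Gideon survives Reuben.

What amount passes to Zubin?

Zubin receives $700,000.

Vikram first takes $30,000, leaving a balance of $10,080,000. Vikram then takes three-eighths of the balance ($3,780,000), for a total of $3,810,000. The remaining $6,300,000 passes to the descendants.
The descendants' portion ($6,300,000) is divided into 3 shares of $2,100,000: Gideon takes $2,100,000; Jessamy's $2,100,000 share passes to Jessamy's issue; Ottilie's $2,100,000 share passes to Ottilie's issue.
Jessamy's share ($2,100,000) is divided into 3 shares of $700,000: Svea, Ione, and Zubin each take $700,000.
Ottilie's share ($2,100,000) is divided into 3 shares of $700,000: Torin, Dario, and Oona each take $700,000.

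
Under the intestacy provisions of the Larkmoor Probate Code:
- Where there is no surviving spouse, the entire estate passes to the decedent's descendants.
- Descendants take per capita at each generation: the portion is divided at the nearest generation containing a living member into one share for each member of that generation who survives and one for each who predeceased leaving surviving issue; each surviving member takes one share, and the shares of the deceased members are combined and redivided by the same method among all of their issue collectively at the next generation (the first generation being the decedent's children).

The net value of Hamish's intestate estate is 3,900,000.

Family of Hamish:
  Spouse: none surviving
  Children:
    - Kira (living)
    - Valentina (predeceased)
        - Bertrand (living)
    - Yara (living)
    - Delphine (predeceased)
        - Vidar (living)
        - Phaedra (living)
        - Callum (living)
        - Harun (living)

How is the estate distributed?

The entire 3,900,000 passes to the descendants.
That amount (3,900,000) is divided at the children's generation into 4 shares of 975,000. Kira and Yara each take 975,000. The 2 shares of the deceased (Valentina and Delphine) are combined into a pool of 1,950,000.
That pool (1,950,000) is divided at the grandchildren's generation equally among Bertrand, Vidar, Phaedra, Callum, and Harun: 390,000 each.

Kira: 975,000; Bertrand: 390,000; Yara: 975,000; Vidar: 390,000; Phaedra: 390,000; Callum: 390,000; Harun: 390,000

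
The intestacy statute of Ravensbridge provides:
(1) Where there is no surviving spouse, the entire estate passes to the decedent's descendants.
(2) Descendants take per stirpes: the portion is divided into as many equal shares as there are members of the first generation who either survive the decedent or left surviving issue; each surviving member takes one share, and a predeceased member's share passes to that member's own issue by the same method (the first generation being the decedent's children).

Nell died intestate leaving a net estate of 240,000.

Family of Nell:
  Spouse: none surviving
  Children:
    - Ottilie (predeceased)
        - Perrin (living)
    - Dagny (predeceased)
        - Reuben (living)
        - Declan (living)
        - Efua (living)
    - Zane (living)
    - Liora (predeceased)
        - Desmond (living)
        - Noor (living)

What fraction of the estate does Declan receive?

Declan receives 1/12 of the estate.

The entire 240,000 passes to the descendants.
That amount (240,000) is divided into 4 shares of 60,000: Zane takes 60,000; Ottilie's 60,000 share passes to Ottilie's issue; Dagny's 60,000 share passes to Dagny's issue; Liora's 60,000 share passes to Liora's issue.
Ottilie's share (60,000) passes entirely to Perrin.
Dagny's share (60,000) is divided into 3 shares of 20,000: Reuben, Declan, and Efua each take 20,000.
Liora's share (60,000) is divided into 2 shares of 30,000: Desmond and Noor each take 30,000.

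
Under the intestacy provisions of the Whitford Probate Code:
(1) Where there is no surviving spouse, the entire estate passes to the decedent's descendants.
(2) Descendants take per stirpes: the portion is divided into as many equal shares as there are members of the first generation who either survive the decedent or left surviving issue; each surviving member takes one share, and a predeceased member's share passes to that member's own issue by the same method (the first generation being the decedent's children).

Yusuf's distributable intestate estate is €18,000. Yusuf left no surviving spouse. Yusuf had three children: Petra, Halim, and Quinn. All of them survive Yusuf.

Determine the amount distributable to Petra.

The entire €18,000 passes to the descendants.
That amount (€18,000) is divided into 3 shares of €6,000: Petra, Halim, and Quinn each take €6,000.

Petra receives €6,000.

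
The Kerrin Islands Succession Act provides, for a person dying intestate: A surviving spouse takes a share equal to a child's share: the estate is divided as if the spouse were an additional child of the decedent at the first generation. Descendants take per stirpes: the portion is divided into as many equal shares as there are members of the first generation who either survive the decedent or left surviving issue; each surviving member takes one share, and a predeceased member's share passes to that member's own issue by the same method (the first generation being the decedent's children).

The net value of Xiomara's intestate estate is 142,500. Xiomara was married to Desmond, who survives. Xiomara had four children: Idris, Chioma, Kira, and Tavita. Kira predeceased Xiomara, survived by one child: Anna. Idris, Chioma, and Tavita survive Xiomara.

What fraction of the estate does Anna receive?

The spouse counts as an additional share at the children's level, so there are 5 primary shares of 28,500. Desmond takes one such share (28,500).
The children's combined portion (114,000) is divided into 4 shares of 28,500: Idris, Chioma, and Tavita each take 28,500; Kira's 28,500 share passes to Kira's issue.
Kira's share (28,500) passes entirely to Anna.

Anna receives 1/5 of the estate.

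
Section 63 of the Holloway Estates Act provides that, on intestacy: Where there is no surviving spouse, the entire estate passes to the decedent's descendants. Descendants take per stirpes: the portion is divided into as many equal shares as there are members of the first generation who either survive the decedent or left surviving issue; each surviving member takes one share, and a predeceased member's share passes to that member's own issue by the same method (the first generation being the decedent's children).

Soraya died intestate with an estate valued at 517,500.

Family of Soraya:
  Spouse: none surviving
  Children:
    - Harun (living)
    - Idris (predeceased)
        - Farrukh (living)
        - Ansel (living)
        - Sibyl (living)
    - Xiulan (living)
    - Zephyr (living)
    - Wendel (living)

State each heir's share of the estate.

The entire 517,500 passes to the descendants.
That amount (517,500) is divided into 5 shares of 103,500: Harun, Xiulan, Zephyr, and Wendel each take 103,500; Idris's 103,500 share passes to Idris's issue.
Idris's share (103,500) is divided into 3 shares of 34,500: Farrukh, Ansel, and Sibyl each take 34,500.

Harun: 103,500; Farrukh: 34,500; Ansel: 34,500; Sibyl: 34,500; Xiulan: 103,500; Zephyr: 103,500; Wendel: 103,500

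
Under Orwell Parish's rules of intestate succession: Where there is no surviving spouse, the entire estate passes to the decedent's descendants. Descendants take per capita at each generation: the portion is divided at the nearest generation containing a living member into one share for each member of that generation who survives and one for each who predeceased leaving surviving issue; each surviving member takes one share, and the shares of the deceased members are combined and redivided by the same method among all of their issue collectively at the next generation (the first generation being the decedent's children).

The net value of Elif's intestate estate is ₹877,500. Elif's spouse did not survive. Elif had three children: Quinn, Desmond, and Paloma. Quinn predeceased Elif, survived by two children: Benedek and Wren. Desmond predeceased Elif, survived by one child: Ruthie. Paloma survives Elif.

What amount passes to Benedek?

Benedek receives ₹195,000.

The entire ₹877,500 passes to the descendants.
That amount (₹877,500) is divided at the children's generation into 3 shares of ₹292,500. Paloma takes ₹292,500. The 2 shares of the deceased (Quinn and Desmond) are combined into a pool of ₹585,000.
That pool (₹585,000) is divided at the grandchildren's generation equally among Benedek, Wren, and Ruthie: ₹195,000 each.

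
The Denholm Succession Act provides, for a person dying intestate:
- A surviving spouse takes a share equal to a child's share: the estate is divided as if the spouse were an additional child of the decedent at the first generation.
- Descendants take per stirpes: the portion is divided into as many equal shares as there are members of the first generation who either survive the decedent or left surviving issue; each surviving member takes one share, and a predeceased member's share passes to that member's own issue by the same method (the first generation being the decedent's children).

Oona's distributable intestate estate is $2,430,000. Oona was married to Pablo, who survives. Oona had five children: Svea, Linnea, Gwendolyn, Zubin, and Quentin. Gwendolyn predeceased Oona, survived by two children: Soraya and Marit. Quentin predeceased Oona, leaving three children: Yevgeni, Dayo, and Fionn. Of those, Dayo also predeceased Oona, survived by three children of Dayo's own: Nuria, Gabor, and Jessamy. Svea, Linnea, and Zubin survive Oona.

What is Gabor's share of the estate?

The spouse counts as an additional share at the children's level, so there are 6 primary shares of $405,000. Pablo takes one such share ($405,000).
The children's combined portion ($2,025,000) is divided into 5 shares of $405,000: Svea, Linnea, and Zubin each take $405,000; Gwendolyn's $405,000 share passes to Gwendolyn's issue; Quentin's $405,000 share passes to Quentin's issue.
Gwendolyn's share ($405,000) is divided into 2 shares of $202,500: Soraya and Marit each take $202,500.
Quentin's share ($405,000) is divided into 3 shares of $135,000: Yevgeni and Fionn each take $135,000; Dayo's $135,000 share passes to Dayo's issue.
Dayo's share ($135,000) is divided into 3 shares of $45,000: Nuria, Gabor, and Jessamy each take $45,000.

Gabor receives $45,000.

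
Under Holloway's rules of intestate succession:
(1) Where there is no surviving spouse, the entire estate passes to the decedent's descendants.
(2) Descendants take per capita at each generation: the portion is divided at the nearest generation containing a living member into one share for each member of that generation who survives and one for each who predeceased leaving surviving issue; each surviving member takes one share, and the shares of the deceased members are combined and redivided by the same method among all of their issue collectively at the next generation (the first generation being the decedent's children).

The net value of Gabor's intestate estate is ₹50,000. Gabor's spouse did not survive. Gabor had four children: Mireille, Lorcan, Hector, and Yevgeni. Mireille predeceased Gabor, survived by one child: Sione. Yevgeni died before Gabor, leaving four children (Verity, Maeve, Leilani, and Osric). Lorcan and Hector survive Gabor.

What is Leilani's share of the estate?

The entire ₹50,000 passes to the descendants.
That amount (₹50,000) is divided at the children's generation into 4 shares of ₹12,500. Lorcan and Hector each take ₹12,500. The 2 shares of the deceased (Mireille and Yevgeni) are combined into a pool of ₹25,000.
That pool (₹25,000) is divided at the grandchildren's generation equally among Sione, Verity, Maeve, Leilani, and Osric: ₹5,000 each.

Leilani receives ₹5,000.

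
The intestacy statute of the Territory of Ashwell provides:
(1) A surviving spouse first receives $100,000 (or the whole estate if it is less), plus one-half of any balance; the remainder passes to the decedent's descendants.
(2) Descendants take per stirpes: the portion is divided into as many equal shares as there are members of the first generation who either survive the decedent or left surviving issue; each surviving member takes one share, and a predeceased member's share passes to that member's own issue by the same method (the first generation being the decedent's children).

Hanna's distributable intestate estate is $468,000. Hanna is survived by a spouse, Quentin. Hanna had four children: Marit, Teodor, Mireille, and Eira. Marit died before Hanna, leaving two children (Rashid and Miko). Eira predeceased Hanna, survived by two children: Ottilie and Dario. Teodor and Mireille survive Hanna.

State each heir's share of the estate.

Quentin first takes $100,000, leaving a balance of $368,000. Quentin then takes one-half of the balance ($184,000), for a total of $284,000. The remaining $184,000 passes to the descendants.
The descendants' portion ($184,000) is divided into 4 shares of $46,000: Teodor and Mireille each take $46,000; Marit's $46,000 share passes to Marit's issue; Eira's $46,000 share passes to Eira's issue.
Marit's share ($46,000) is divided into 2 shares of $23,000: Rashid and Miko each take $23,000.
Eira's share ($46,000) is divided into 2 shares of $23,000: Ottilie and Dario each take $23,000.

Quentin: $284,000; Rashid: $23,000; Miko: $23,000; Teodor: $46,000; Mireille: $46,000; Ottilie: $23,000; Dario: $23,000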